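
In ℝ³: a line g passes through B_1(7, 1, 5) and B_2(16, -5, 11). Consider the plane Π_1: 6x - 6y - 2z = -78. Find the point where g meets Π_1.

(-5, 9, -3)

A direction vector for g is B_2 − B_1 = (9, -6, 6).
Substitute r = (7, 1, 5) + t(9, -6, 6) into the plane: 26 + 78t = -78, so t = -4/3.
Intersection: (7, 1, 5) + (-4/3)·(9, -6, 6) = (-5, 9, -3).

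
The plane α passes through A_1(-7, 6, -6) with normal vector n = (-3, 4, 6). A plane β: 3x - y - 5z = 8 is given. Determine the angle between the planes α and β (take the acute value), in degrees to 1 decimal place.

21.5

α: n·r = n·A_1 gives -3x + 4y + 6z = 9.
cos θ = |n₁·n₂| / (|n₁||n₂|) = |-43| / (√61 · √35).
θ = arccos(0.93061) ≈ 21.5°.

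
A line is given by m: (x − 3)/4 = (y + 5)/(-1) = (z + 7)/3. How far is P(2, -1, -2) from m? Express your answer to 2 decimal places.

6.33

m has direction (4, -1, 3) through (3, -5, -7).
Taking (3, -5, -7) on m with direction v = (4, -1, 3): w = P − (3, -5, -7) = (-1, 4, 5), and w × v = (17, 23, -15).
Distance = |w × v| / |v| = √1043 / √26 ≈ 6.33.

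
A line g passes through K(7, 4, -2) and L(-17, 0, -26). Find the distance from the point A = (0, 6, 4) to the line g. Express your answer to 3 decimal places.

A direction vector for g is L − K = (-24, -4, -24).
Taking (7, 4, -2) on g with direction v = (-24, -4, -24): w = A − (7, 4, -2) = (-7, 2, 6), and w × v = (-24, -312, 76).
Distance = |w × v| / |v| = √103696 / √1168 ≈ 9.422.

9.422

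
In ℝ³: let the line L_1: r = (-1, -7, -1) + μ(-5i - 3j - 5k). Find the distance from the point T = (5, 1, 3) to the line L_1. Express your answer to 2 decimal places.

4.82

Taking (-1, -7, -1) on L_1 with direction v = (-5, -3, -5): w = T − (-1, -7, -1) = (6, 8, 4), and w × v = (-28, 10, 22).
Distance = |w × v| / |v| = √1368 / √59 ≈ 4.82.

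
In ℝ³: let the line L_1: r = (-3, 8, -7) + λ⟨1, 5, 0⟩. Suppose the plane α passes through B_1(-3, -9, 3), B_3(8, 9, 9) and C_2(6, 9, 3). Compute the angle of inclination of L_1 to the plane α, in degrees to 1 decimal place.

14.6

B_1B_3 = (11, 18, 6), B_1C_2 = (9, 18, 0); a normal to α is B_1B_3 × B_1C_2 = (-108, 54, 36).
Using B_1: α has equation -108x + 54y + 36z = -54.
sin θ = |n·v| / (|n||v|) = |162| / (√15876 · √26) = 0.25215.
θ ≈ 14.6°.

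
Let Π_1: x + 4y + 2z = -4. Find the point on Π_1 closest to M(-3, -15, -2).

Foot = M − λn with λ = (n·M − d)/|n|² = (-67 − (-4))/21 = -3.
Foot = (-3, -15, -2) − (-3)·(1, 4, 2) = (0, -3, 4).

(0, -3, 4)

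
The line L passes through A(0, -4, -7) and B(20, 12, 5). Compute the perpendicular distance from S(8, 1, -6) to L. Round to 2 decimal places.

A direction vector for L is B − A = (20, 16, 12).
Taking (0, -4, -7) on L with direction v = (20, 16, 12): w = S − (0, -4, -7) = (8, 5, 1), and w × v = (44, -76, 28).
Distance = |w × v| / |v| = √8496 / √800 ≈ 3.26.

3.26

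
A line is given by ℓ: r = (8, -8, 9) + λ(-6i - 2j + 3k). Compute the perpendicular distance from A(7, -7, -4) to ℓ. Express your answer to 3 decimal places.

12.083

Taking (8, -8, 9) on ℓ with direction v = (-6, -2, 3): w = A − (8, -8, 9) = (-1, 1, -13), and w × v = (-23, 81, 8).
Distance = |w × v| / |v| = √7154 / √49 ≈ 12.083.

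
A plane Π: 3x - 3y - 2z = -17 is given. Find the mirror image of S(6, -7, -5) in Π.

(-12, 11, 7)

λ = (n·S − d)/|n|² = (49 − (-17))/22 = 3.
Reflection = S − 2λn = (6, -7, -5) − 6·(3, -3, -2) = (-12, 11, 7).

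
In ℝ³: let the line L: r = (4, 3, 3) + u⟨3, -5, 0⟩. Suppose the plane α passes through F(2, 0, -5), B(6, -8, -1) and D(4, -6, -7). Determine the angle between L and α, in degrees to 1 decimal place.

FB = (4, -8, 4), FD = (2, -6, -2); a normal to α is FB × FD = (40, 16, -8).
Using F: α has equation 40x + 16y - 8z = 120.
sin θ = |n·v| / (|n||v|) = |40| / (√1920 · √34) = 0.15656.
θ ≈ 9.0°.

9.0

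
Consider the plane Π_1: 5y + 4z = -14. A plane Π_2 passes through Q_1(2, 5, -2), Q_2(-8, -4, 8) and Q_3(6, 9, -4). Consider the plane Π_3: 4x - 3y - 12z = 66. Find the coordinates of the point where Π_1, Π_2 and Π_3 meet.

(0, 2, -6)

Q_1Q_2 = (-10, -9, 10), Q_1Q_3 = (4, 4, -2); a normal to Π_2 is Q_1Q_2 × Q_1Q_3 = (-22, 20, -4).
Using Q_1: Π_2 has equation -22x + 20y - 4z = 64.
Solving the 3×3 linear system 5y + 4z = -14, -22x + 20y - 4z = 64, 4x - 3y - 12z = 66 (e.g. by elimination or Cramer's rule, determinant = -1456) gives (0, 2, -6).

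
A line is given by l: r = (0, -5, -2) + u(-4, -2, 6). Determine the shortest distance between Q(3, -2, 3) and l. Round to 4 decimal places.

6.3583

Taking (0, -5, -2) on l with direction v = (-4, -2, 6): w = Q − (0, -5, -2) = (3, 3, 5), and w × v = (28, -38, 6).
Distance = |w × v| / |v| = √2264 / √56 ≈ 6.3583.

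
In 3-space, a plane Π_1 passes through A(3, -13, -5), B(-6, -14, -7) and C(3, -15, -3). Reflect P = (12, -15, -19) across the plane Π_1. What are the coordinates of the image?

(6, 3, -1)

AB = (-9, -1, -2), AC = (0, -2, 2); a normal to Π_1 is AB × AC = (-6, 18, 18).
Using A: Π_1 has equation -6x + 18y + 18z = -342.
λ = (n·P − d)/|n|² = (-684 − (-342))/684 = -1/2.
Reflection = P − 2λn = (12, -15, -19) − (-1)·(-6, 18, 18) = (6, 3, -1).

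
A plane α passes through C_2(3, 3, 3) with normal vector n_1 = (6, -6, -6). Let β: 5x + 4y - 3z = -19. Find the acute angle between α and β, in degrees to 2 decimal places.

70.94

α: n_1·r = n_1·C_2 gives 6x - 6y - 6z = -18.
cos θ = |n₁·n₂| / (|n₁||n₂|) = |24| / (√108 · √50).
θ = arccos(0.32660) ≈ 70.94°.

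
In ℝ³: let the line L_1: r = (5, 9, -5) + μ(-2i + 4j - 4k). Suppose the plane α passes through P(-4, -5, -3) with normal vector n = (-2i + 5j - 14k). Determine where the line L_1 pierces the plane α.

(7, 5, -1)

α: n·r = n·P gives -2x + 5y - 14z = 25.
Substitute r = (5, 9, -5) + t(-2, 4, -4) into the plane: 105 + 80t = 25, so t = -1.
Intersection: (5, 9, -5) + (-1)·(-2, 4, -4) = (7, 5, -1).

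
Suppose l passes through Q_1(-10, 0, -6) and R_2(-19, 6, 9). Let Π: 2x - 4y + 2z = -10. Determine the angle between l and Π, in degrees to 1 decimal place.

A direction vector for l is R_2 − Q_1 = (-9, 6, 15).
sin θ = |n·v| / (|n||v|) = |-12| / (√24 · √342) = 0.13245.
θ ≈ 7.6°.

7.6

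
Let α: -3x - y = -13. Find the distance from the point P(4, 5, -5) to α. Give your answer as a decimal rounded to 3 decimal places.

1.265

n·P − d = (-3)·(4) + (-1)·(5) + (0)·(-5) − (-13) = -4; |n| = √10.
Distance = |-4| / √10 = 4/√10 ≈ 1.265.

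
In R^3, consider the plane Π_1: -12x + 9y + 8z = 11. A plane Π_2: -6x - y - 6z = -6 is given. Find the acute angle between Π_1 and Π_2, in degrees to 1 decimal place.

cos θ = |n₁·n₂| / (|n₁||n₂|) = |15| / (√289 · √73).
θ = arccos(0.10327) ≈ 84.1°.

84.1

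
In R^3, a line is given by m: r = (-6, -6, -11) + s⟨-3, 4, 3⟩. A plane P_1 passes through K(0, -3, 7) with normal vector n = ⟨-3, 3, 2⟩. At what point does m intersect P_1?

P_1: n·r = n·K gives -3x + 3y + 2z = 5.
Substitute r = (-6, -6, -11) + t(-3, 4, 3) into the plane: -22 + 27t = 5, so t = 1.
Intersection: (-6, -6, -11) + 1·(-3, 4, 3) = (-9, -2, -8).

(-9, -2, -8)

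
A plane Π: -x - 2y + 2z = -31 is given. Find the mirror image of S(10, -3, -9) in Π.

λ = (n·S − d)/|n|² = (-22 − (-31))/9 = 1.
Reflection = S − 2λn = (10, -3, -9) − 2·(-1, -2, 2) = (12, 1, -13).

(12, 1, -13)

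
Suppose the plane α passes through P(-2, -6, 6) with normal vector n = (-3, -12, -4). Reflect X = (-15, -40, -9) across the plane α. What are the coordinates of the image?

(3, 32, 15)

α: n·r = n·P gives -3x - 12y - 4z = 54.
λ = (n·X − d)/|n|² = (561 − 54)/169 = 3.
Reflection = X − 2λn = (-15, -40, -9) − 6·(-3, -12, -4) = (3, 32, 15).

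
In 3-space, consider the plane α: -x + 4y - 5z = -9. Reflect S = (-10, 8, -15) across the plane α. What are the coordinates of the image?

λ = (n·S − d)/|n|² = (117 − (-9))/42 = 3.
Reflection = S − 2λn = (-10, 8, -15) − 6·(-1, 4, -5) = (-4, -16, 15).

(-4, -16, 15)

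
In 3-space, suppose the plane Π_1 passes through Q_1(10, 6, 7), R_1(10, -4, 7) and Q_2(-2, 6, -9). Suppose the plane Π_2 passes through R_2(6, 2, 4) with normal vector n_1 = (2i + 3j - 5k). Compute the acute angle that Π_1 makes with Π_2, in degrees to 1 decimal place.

41.7

Q_1R_1 = (0, -10, 0), Q_1Q_2 = (-12, 0, -16); a normal to Π_1 is Q_1R_1 × Q_1Q_2 = (160, 0, -120).
Using Q_1: Π_1 has equation 160x - 120z = 760.
Π_2: n_1·r = n_1·R_2 gives 2x + 3y - 5z = -2.
cos θ = |n₁·n₂| / (|n₁||n₂|) = |920| / (√40000 · √38).
θ = arccos(0.74622) ≈ 41.7°.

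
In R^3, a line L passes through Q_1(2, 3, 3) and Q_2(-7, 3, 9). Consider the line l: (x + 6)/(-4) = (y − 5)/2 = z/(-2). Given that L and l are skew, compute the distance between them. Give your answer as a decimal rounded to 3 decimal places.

A direction vector for L is Q_2 − Q_1 = (-9, 0, 6).
l has direction (-4, 2, -2) through (-6, 5, 0).
Common perpendicular direction n = (-9, 0, 6) × (-4, 2, -2) = (-12, -42, -18).
With w = (-6, 5, 0) − (2, 3, 3) = (-8, 2, -3), w · n = 66.
Distance = |w · n| / |n| = |66| / √2232 ≈ 1.397.

1.397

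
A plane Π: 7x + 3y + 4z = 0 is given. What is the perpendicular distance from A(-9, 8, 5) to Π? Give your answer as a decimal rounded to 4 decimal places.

2.2087

n·A − d = (7)·(-9) + (3)·(8) + (4)·(5) − 0 = -19; |n| = √74.
Distance = |-19| / √74 = 19/√74 ≈ 2.2087.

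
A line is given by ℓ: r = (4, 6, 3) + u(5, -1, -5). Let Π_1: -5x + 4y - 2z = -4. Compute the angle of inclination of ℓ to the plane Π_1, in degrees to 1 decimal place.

sin θ = |n·v| / (|n||v|) = |-19| / (√45 · √51) = 0.39661.
θ ≈ 23.4°.

23.4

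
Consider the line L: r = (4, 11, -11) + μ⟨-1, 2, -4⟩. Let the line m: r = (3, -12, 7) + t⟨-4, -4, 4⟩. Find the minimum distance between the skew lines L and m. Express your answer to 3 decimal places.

Common perpendicular direction n = (-1, 2, -4) × (-4, -4, 4) = (-8, 20, 12).
With w = (3, -12, 7) − (4, 11, -11) = (-1, -23, 18), w · n = -236.
Distance = |w · n| / |n| = |-236| / √608 ≈ 9.571.

9.571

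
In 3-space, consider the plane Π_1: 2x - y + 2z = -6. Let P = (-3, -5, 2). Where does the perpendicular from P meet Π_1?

(-5, -4, 0)

Foot = P − λn with λ = (n·P − d)/|n|² = (3 − (-6))/9 = 1.
Foot = (-3, -5, 2) − 1·(2, -1, 2) = (-5, -4, 0).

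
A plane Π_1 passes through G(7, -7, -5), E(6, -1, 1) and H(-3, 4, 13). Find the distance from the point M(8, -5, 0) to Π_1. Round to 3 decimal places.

2.636

GE = (-1, 6, 6), GH = (-10, 11, 18); a normal to Π_1 is GE × GH = (42, -42, 49).
Using G: Π_1 has equation 42x - 42y + 49z = 343.
n·M − d = (42)·(8) + (-42)·(-5) + (49)·(0) − 343 = 203; |n| = √5929.
Distance = |203| / √5929 = 203/√5929 ≈ 2.636.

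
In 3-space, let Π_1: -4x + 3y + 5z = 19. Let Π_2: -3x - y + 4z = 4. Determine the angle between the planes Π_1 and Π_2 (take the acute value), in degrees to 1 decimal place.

36.5

cos θ = |n₁·n₂| / (|n₁||n₂|) = |29| / (√50 · √26).
θ = arccos(0.80432) ≈ 36.5°.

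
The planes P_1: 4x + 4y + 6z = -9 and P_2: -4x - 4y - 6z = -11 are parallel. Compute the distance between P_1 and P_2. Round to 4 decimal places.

Rescale P_2 by 1/(-1): 4x + 4y + 6z = 11. Then distance = |-9 − 11| / √68 ≈ 2.4254.

2.4254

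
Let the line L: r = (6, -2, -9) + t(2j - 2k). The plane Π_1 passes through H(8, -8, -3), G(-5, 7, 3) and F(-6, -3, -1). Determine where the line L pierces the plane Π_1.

(6, -8, -3)

HG = (-13, 15, 6), HF = (-14, 5, 2); a normal to Π_1 is HG × HF = (0, -58, 145).
Using H: Π_1 has equation -58y + 145z = 29.
Substitute r = (6, -2, -9) + t(0, 2, -2) into the plane: -1189 + (-406)t = 29, so t = -3.
Intersection: (6, -2, -9) + (-3)·(0, 2, -2) = (6, -8, -3).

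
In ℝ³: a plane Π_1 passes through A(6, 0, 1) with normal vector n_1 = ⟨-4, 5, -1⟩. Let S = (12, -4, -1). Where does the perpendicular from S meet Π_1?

(8, 1, -2)

Π_1: n_1·r = n_1·A gives -4x + 5y - z = -25.
Foot = S − λn with λ = (n·S − d)/|n|² = (-67 − (-25))/42 = -1.
Foot = (12, -4, -1) − (-1)·(-4, 5, -1) = (8, 1, -2).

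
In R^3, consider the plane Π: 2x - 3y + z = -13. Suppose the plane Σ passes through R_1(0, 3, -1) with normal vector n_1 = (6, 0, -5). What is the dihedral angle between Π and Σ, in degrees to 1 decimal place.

Σ: n_1·r = n_1·R_1 gives 6x - 5z = 5.
cos θ = |n₁·n₂| / (|n₁||n₂|) = |7| / (√14 · √61).
θ = arccos(0.23954) ≈ 76.1°.

76.1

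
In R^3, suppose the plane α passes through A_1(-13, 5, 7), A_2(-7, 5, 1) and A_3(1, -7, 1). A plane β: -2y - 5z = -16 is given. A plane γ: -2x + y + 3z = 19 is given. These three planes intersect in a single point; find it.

A_1A_2 = (6, 0, -6), A_1A_3 = (14, -12, -6); a normal to α is A_1A_2 × A_1A_3 = (-72, -48, -72).
Using A_1: α has equation -72x - 48y - 72z = 192.
Solving the 3×3 linear system -72x - 48y - 72z = 192, -2y - 5z = -16, -2x + y + 3z = 19 (e.g. by elimination or Cramer's rule, determinant = -120) gives (-4, -7, 6).

(-4, -7, 6)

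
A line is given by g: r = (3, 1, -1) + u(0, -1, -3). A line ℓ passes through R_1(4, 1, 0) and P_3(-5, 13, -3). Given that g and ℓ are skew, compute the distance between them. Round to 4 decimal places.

0.6214

A direction vector for ℓ is P_3 − R_1 = (-9, 12, -3).
Common perpendicular direction n = (0, -1, -3) × (-9, 12, -3) = (39, 27, -9).
With w = (4, 1, 0) − (3, 1, -1) = (1, 0, 1), w · n = 30.
Distance = |w · n| / |n| = |30| / √2331 ≈ 0.6214.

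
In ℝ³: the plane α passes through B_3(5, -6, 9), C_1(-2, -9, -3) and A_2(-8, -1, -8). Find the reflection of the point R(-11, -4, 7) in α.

(7, 2, -5)

B_3C_1 = (-7, -3, -12), B_3A_2 = (-13, 5, -17); a normal to α is B_3C_1 × B_3A_2 = (111, 37, -74).
Using B_3: α has equation 111x + 37y - 74z = -333.
λ = (n·R − d)/|n|² = (-1887 − (-333))/19166 = -3/37.
Reflection = R − 2λn = (-11, -4, 7) − (-6/37)·(111, 37, -74) = (7, 2, -5).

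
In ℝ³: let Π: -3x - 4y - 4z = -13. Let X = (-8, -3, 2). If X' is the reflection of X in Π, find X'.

(-2, 5, 10)

λ = (n·X − d)/|n|² = (28 − (-13))/41 = 1.
Reflection = X − 2λn = (-8, -3, 2) − 2·(-3, -4, -4) = (-2, 5, 10).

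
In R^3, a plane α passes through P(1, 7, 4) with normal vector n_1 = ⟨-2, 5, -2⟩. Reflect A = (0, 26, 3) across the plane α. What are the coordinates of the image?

(12, -4, 15)

α: n_1·r = n_1·P gives -2x + 5y - 2z = 25.
λ = (n·A − d)/|n|² = (124 − 25)/33 = 3.
Reflection = A − 2λn = (0, 26, 3) − 6·(-2, 5, -2) = (12, -4, 15).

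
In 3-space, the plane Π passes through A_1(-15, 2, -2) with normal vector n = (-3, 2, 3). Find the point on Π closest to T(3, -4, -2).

Π: n·r = n·A_1 gives -3x + 2y + 3z = 43.
Foot = T − λn with λ = (n·T − d)/|n|² = (-23 − 43)/22 = -3.
Foot = (3, -4, -2) − (-3)·(-3, 2, 3) = (-6, 2, 7).

(-6, 2, 7)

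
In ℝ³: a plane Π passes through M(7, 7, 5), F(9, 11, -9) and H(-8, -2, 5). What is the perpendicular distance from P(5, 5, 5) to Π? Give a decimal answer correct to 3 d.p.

0.676

MF = (2, 4, -14), MH = (-15, -9, 0); a normal to Π is MF × MH = (-126, 210, 42).
Using M: Π has equation -126x + 210y + 42z = 798.
n·P − d = (-126)·(5) + (210)·(5) + (42)·(5) − 798 = -168; |n| = √61740.
Distance = |-168| / √61740 = 168/√61740 ≈ 0.676.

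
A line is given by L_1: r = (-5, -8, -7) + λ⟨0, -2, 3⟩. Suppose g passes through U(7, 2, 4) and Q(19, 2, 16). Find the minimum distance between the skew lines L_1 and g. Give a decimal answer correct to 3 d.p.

6.791

A direction vector for g is Q − U = (12, 0, 12).
Common perpendicular direction n = (0, -2, 3) × (12, 0, 12) = (-24, 36, 24).
With w = (7, 2, 4) − (-5, -8, -7) = (12, 10, 11), w · n = 336.
Distance = |w · n| / |n| = |336| / √2448 ≈ 6.791.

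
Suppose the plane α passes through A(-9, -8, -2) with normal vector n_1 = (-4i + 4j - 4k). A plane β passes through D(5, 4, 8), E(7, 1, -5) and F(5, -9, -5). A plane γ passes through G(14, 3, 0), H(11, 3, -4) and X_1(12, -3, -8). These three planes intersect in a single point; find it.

(8, 3, -8)

α: n_1·r = n_1·A gives -4x + 4y - 4z = 12.
DE = (2, -3, -13), DF = (0, -13, -13); a normal to β is DE × DF = (-130, 26, -26).
Using D: β has equation -130x + 26y - 26z = -754.
GH = (-3, 0, -4), GX_1 = (-2, -6, -8); a normal to γ is GH × GX_1 = (-24, -16, 18).
Using G: γ has equation -24x - 16y + 18z = -384.
Solving the 3×3 linear system -4x + 4y - 4z = 12, -130x + 26y - 26z = -754, -24x - 16y + 18z = -384 (e.g. by elimination or Cramer's rule, determinant = 832) gives (8, 3, -8).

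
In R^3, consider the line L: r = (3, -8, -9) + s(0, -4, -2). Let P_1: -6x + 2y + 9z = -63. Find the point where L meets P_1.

Substitute r = (3, -8, -9) + t(0, -4, -2) into the plane: -115 + (-26)t = -63, so t = -2.
Intersection: (3, -8, -9) + (-2)·(0, -4, -2) = (3, 0, -5).

(3, 0, -5)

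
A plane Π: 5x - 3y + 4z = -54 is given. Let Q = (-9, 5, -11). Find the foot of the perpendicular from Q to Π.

Foot = Q − λn with λ = (n·Q − d)/|n|² = (-104 − (-54))/50 = -1.
Foot = (-9, 5, -11) − (-1)·(5, -3, 4) = (-4, 2, -7).

(-4, 2, -7)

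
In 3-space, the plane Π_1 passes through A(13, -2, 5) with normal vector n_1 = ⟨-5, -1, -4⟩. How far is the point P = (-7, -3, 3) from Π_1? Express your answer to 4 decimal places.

16.8191

Π_1: n_1·r = n_1·A gives -5x - y - 4z = -83.
n·P − d = (-5)·(-7) + (-1)·(-3) + (-4)·(3) − (-83) = 109; |n| = √42.
Distance = |109| / √42 = 109/√42 ≈ 16.8191.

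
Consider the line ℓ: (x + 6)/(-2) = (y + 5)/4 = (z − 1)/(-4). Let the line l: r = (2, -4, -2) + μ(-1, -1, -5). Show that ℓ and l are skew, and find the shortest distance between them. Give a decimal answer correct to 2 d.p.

8.49

ℓ has direction (-2, 4, -4) through (-6, -5, 1).
Common perpendicular direction n = (-2, 4, -4) × (-1, -1, -5) = (-24, -6, 6).
With w = (2, -4, -2) − (-6, -5, 1) = (8, 1, -3), w · n = -216.
Since n ≠ 0 the lines are not parallel, and w · n = -216 ≠ 0 so they do not intersect; hence they are skew.
Distance = |w · n| / |n| = |-216| / √648 ≈ 8.49.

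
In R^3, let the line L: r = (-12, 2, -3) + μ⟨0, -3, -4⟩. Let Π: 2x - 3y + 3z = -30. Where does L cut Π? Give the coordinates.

(-12, 11, 9)

Substitute r = (-12, 2, -3) + t(0, -3, -4) into the plane: -39 + (-3)t = -30, so t = -3.
Intersection: (-12, 2, -3) + (-3)·(0, -3, -4) = (-12, 11, 9).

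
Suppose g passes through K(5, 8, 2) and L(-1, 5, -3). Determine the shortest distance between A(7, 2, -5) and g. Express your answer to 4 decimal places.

A direction vector for g is L − K = (-6, -3, -5).
Taking (5, 8, 2) on g with direction v = (-6, -3, -5): w = A − (5, 8, 2) = (2, -6, -7), and w × v = (9, 52, -42).
Distance = |w × v| / |v| = √4549 / √70 ≈ 8.0614.

8.0614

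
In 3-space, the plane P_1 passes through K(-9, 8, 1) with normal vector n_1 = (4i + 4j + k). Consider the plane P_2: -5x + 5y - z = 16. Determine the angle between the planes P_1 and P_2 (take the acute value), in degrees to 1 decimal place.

88.6

P_1: n_1·r = n_1·K gives 4x + 4y + z = -3.
cos θ = |n₁·n₂| / (|n₁||n₂|) = |-1| / (√33 · √51).
θ = arccos(0.02438) ≈ 88.6°.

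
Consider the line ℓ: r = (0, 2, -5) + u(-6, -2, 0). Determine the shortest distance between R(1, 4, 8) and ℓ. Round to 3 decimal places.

13.096

Taking (0, 2, -5) on ℓ with direction v = (-6, -2, 0): w = R − (0, 2, -5) = (1, 2, 13), and w × v = (26, -78, 10).
Distance = |w × v| / |v| = √6860 / √40 ≈ 13.096.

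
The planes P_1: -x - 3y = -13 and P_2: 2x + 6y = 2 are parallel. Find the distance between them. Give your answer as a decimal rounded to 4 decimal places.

3.7947

Rescale P_2 by 1/(-2): -x - 3y = -1. Then distance = |-13 − (-1)| / √10 ≈ 3.7947.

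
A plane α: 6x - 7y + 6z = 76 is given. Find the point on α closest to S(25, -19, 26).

Foot = S − λn with λ = (n·S − d)/|n|² = (439 − 76)/121 = 3.
Foot = (25, -19, 26) − 3·(6, -7, 6) = (7, 2, 8).

(7, 2, 8)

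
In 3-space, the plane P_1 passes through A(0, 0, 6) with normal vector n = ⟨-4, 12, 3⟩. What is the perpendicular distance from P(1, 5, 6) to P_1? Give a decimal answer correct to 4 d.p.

P_1: n·r = n·A gives -4x + 12y + 3z = 18.
n·P − d = (-4)·(1) + (12)·(5) + (3)·(6) − 18 = 56; |n| = √169.
Distance = |56| / √169 = 56/√169 ≈ 4.3077.

4.3077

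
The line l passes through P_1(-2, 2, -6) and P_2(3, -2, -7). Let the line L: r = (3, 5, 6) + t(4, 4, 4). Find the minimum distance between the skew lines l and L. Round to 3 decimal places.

A direction vector for l is P_2 − P_1 = (5, -4, -1).
Common perpendicular direction n = (5, -4, -1) × (4, 4, 4) = (-12, -24, 36).
With w = (3, 5, 6) − (-2, 2, -6) = (5, 3, 12), w · n = 300.
Distance = |w · n| / |n| = |300| / √2016 ≈ 6.682.

6.682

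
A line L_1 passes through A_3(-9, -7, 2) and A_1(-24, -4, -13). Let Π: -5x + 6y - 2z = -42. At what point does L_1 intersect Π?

(-4, -8, 7)

A direction vector for L_1 is A_1 − A_3 = (-15, 3, -15).
Substitute r = (-9, -7, 2) + t(-15, 3, -15) into the plane: -1 + 123t = -42, so t = -1/3.
Intersection: (-9, -7, 2) + (-1/3)·(-15, 3, -15) = (-4, -8, 7).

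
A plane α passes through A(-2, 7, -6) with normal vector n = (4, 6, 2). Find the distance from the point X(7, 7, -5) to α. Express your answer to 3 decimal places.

5.078

α: n·r = n·A gives 4x + 6y + 2z = 22.
n·X − d = (4)·(7) + (6)·(7) + (2)·(-5) − 22 = 38; |n| = √56.
Distance = |38| / √56 = 38/√56 ≈ 5.078.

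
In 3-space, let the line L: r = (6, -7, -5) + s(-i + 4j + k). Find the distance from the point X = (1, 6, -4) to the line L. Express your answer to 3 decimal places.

2.848

Taking (6, -7, -5) on L with direction v = (-1, 4, 1): w = X − (6, -7, -5) = (-5, 13, 1), and w × v = (9, 4, -7).
Distance = |w × v| / |v| = √146 / √18 ≈ 2.848.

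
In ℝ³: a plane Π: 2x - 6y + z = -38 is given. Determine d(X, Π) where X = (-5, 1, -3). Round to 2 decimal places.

n·X − d = (2)·(-5) + (-6)·(1) + (1)·(-3) − (-38) = 19; |n| = √41.
Distance = |19| / √41 = 19/√41 ≈ 2.97.

2.97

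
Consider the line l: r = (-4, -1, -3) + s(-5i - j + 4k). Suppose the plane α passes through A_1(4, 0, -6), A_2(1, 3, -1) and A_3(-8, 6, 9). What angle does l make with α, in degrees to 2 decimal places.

A_1A_2 = (-3, 3, 5), A_1A_3 = (-12, 6, 15); a normal to α is A_1A_2 × A_1A_3 = (15, -15, 18).
Using A_1: α has equation 15x - 15y + 18z = -48.
sin θ = |n·v| / (|n||v|) = |12| / (√774 · √42) = 0.06656.
θ ≈ 3.82°.

3.82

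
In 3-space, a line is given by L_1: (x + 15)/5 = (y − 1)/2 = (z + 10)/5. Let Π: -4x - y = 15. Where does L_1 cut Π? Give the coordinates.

(-5, 5, 0)

L_1 has direction (5, 2, 5) through (-15, 1, -10).
Substitute r = (-15, 1, -10) + t(5, 2, 5) into the plane: 59 + (-22)t = 15, so t = 2.
Intersection: (-15, 1, -10) + 2·(5, 2, 5) = (-5, 5, 0).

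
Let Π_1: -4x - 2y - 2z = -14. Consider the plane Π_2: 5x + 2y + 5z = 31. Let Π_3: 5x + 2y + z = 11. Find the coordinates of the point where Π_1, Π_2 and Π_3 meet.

(2, -2, 5)

Solving the 3×3 linear system -4x - 2y - 2z = -14, 5x + 2y + 5z = 31, 5x + 2y + z = 11 (e.g. by elimination or Cramer's rule, determinant = -8) gives (2, -2, 5).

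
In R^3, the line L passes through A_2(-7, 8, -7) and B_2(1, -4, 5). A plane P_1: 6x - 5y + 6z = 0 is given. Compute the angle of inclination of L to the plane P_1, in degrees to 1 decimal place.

76.9

A direction vector for L is B_2 − A_2 = (8, -12, 12).
sin θ = |n·v| / (|n||v|) = |180| / (√97 · √352) = 0.97413.
θ ≈ 76.9°.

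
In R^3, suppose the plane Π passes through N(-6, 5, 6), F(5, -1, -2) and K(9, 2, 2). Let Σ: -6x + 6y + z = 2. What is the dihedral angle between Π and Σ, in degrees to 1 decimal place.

60.6

NF = (11, -6, -8), NK = (15, -3, -4); a normal to Π is NF × NK = (0, -76, 57).
Using N: Π has equation -76y + 57z = -38.
cos θ = |n₁·n₂| / (|n₁||n₂|) = |-399| / (√9025 · √73).
θ = arccos(0.49157) ≈ 60.6°.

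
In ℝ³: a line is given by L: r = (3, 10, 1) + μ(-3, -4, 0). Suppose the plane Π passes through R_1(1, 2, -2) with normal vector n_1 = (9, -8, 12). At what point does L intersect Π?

(-3, 2, 1)

Π: n_1·r = n_1·R_1 gives 9x - 8y + 12z = -31.
Substitute r = (3, 10, 1) + t(-3, -4, 0) into the plane: -41 + 5t = -31, so t = 2.
Intersection: (3, 10, 1) + 2·(-3, -4, 0) = (-3, 2, 1).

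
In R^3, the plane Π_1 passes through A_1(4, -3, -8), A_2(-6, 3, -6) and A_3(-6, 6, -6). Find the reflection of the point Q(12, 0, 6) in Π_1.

(6, 0, -24)

A_1A_2 = (-10, 6, 2), A_1A_3 = (-10, 9, 2); a normal to Π_1 is A_1A_2 × A_1A_3 = (-6, 0, -30).
Using A_1: Π_1 has equation -6x - 30z = 216.
λ = (n·Q − d)/|n|² = (-252 − 216)/936 = -1/2.
Reflection = Q − 2λn = (12, 0, 6) − (-1)·(-6, 0, -30) = (6, 0, -24).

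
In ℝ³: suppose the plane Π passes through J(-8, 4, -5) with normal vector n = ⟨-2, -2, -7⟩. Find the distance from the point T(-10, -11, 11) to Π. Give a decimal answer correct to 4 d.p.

10.3314

Π: n·r = n·J gives -2x - 2y - 7z = 43.
n·T − d = (-2)·(-10) + (-2)·(-11) + (-7)·(11) − 43 = -78; |n| = √57.
Distance = |-78| / √57 = 78/√57 ≈ 10.3314.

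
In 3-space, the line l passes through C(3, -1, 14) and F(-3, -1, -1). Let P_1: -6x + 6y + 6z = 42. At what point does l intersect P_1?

(1, -1, 9)

A direction vector for l is F − C = (-6, 0, -15).
Substitute r = (3, -1, 14) + t(-6, 0, -15) into the plane: 60 + (-54)t = 42, so t = 1/3.
Intersection: (3, -1, 14) + (1/3)·(-6, 0, -15) = (1, -1, 9).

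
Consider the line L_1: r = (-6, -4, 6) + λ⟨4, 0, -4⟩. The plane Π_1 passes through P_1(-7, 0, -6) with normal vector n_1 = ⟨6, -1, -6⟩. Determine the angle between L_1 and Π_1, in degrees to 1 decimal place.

83.3

Π_1: n_1·r = n_1·P_1 gives 6x - y - 6z = -6.
sin θ = |n·v| / (|n||v|) = |48| / (√73 · √32) = 0.99313.
θ ≈ 83.3°.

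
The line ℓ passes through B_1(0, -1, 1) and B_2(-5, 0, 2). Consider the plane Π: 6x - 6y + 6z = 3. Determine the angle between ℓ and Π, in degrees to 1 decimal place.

A direction vector for ℓ is B_2 − B_1 = (-5, 1, 1).
sin θ = |n·v| / (|n||v|) = |-30| / (√108 · √27) = 0.55556.
θ ≈ 33.7°.

33.7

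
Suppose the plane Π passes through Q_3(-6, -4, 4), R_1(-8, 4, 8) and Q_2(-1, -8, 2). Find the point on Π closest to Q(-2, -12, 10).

Q_3R_1 = (-2, 8, 4), Q_3Q_2 = (5, -4, -2); a normal to Π is Q_3R_1 × Q_3Q_2 = (0, 16, -32).
Using Q_3: Π has equation 16y - 32z = -192.
Foot = Q − λn with λ = (n·Q − d)/|n|² = (-512 − (-192))/1280 = -1/4.
Foot = (-2, -12, 10) − (-1/4)·(0, 16, -32) = (-2, -8, 2).

(-2, -8, 2)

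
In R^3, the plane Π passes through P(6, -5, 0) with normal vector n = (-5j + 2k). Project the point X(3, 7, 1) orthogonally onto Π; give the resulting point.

Π: n·r = n·P gives -5y + 2z = 25.
Foot = X − λn with λ = (n·X − d)/|n|² = (-33 − 25)/29 = -2.
Foot = (3, 7, 1) − (-2)·(0, -5, 2) = (3, -3, 5).

(3, -3, 5)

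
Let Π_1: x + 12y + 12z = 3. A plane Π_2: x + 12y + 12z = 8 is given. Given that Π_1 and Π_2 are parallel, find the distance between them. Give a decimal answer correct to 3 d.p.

Same normal n = (1, 12, 12) with |n| = √289; distance = |3 − 8| / |n| = 5/√289 ≈ 0.294.

0.294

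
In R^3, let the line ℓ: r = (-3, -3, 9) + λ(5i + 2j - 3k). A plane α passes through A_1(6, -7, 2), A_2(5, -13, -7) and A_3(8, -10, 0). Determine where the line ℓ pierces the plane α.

(2, -1, 6)

A_1A_2 = (-1, -6, -9), A_1A_3 = (2, -3, -2); a normal to α is A_1A_2 × A_1A_3 = (-15, -20, 15).
Using A_1: α has equation -15x - 20y + 15z = 80.
Substitute r = (-3, -3, 9) + t(5, 2, -3) into the plane: 240 + (-160)t = 80, so t = 1.
Intersection: (-3, -3, 9) + 1·(5, 2, -3) = (2, -1, 6).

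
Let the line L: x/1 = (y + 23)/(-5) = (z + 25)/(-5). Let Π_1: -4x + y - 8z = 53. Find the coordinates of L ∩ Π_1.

(-4, -3, -5)

L has direction (1, -5, -5) through (0, -23, -25).
Substitute r = (0, -23, -25) + t(1, -5, -5) into the plane: 177 + 31t = 53, so t = -4.
Intersection: (0, -23, -25) + (-4)·(1, -5, -5) = (-4, -3, -5).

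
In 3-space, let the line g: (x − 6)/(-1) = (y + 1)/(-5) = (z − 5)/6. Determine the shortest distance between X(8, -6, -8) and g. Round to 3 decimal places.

g has direction (-1, -5, 6) through (6, -1, 5).
Taking (6, -1, 5) on g with direction v = (-1, -5, 6): w = X − (6, -1, 5) = (2, -5, -13), and w × v = (-95, 1, -15).
Distance = |w × v| / |v| = √9251 / √62 ≈ 12.215.

12.215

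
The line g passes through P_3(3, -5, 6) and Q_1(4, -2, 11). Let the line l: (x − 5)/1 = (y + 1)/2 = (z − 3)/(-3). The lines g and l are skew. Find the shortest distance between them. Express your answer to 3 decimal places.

0.145

A direction vector for g is Q_1 − P_3 = (1, 3, 5).
l has direction (1, 2, -3) through (5, -1, 3).
Common perpendicular direction n = (1, 3, 5) × (1, 2, -3) = (-19, 8, -1).
With w = (5, -1, 3) − (3, -5, 6) = (2, 4, -3), w · n = -3.
Distance = |w · n| / |n| = |-3| / √426 ≈ 0.145.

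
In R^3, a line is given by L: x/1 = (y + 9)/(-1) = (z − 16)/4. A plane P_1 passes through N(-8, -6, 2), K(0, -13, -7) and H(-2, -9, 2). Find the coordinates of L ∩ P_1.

L has direction (1, -1, 4) through (0, -9, 16).
NK = (8, -7, -9), NH = (6, -3, 0); a normal to P_1 is NK × NH = (-27, -54, 18).
Using N: P_1 has equation -27x - 54y + 18z = 576.
Substitute r = (0, -9, 16) + t(1, -1, 4) into the plane: 774 + 99t = 576, so t = -2.
Intersection: (0, -9, 16) + (-2)·(1, -1, 4) = (-2, -7, 8).

(-2, -7, 8)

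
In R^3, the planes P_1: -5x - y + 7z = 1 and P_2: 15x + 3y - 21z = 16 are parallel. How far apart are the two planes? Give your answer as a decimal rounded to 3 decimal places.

Rescale P_2 by 1/(-3): -5x - y + 7z = -16/3. Then distance = |1 − (-16/3)| / √75 ≈ 0.731.

0.731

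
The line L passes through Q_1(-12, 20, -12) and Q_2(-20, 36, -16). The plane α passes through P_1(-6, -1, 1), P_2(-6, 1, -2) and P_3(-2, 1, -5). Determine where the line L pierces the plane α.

A direction vector for L is Q_2 − Q_1 = (-8, 16, -4).
P_1P_2 = (0, 2, -3), P_1P_3 = (4, 2, -6); a normal to α is P_1P_2 × P_1P_3 = (-6, -12, -8).
Using P_1: α has equation -6x - 12y - 8z = 40.
Substitute r = (-12, 20, -12) + t(-8, 16, -4) into the plane: -72 + (-112)t = 40, so t = -1.
Intersection: (-12, 20, -12) + (-1)·(-8, 16, -4) = (-4, 4, -8).

(-4, 4, -8)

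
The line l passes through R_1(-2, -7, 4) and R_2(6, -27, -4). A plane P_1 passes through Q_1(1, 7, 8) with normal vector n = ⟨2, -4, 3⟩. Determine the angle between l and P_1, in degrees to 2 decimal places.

A direction vector for l is R_2 − R_1 = (8, -20, -8).
P_1: n·r = n·Q_1 gives 2x - 4y + 3z = -2.
sin θ = |n·v| / (|n||v|) = |72| / (√29 · √528) = 0.58186.
θ ≈ 35.58°.

35.58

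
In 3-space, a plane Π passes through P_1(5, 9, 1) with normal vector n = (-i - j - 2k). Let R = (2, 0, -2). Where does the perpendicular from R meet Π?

(5, 3, 4)

Π: n·r = n·P_1 gives -x - y - 2z = -16.
Foot = R − λn with λ = (n·R − d)/|n|² = (2 − (-16))/6 = 3.
Foot = (2, 0, -2) − 3·(-1, -1, -2) = (5, 3, 4).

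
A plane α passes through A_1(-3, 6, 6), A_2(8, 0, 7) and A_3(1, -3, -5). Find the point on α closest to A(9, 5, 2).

A_1A_2 = (11, -6, 1), A_1A_3 = (4, -9, -11); a normal to α is A_1A_2 × A_1A_3 = (75, 125, -75).
Using A_1: α has equation 75x + 125y - 75z = 75.
Foot = A − λn with λ = (n·A − d)/|n|² = (1150 − 75)/26875 = 1/25.
Foot = (9, 5, 2) − (1/25)·(75, 125, -75) = (6, 0, 5).

(6, 0, 5)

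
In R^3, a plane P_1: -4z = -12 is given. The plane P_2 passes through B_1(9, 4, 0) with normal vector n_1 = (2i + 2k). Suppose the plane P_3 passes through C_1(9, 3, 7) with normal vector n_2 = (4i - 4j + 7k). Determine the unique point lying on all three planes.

P_2: n_1·r = n_1·B_1 gives 2x + 2z = 18.
P_3: n_2·r = n_2·C_1 gives 4x - 4y + 7z = 73.
Solving the 3×3 linear system -4z = -12, 2x + 2z = 18, 4x - 4y + 7z = 73 (e.g. by elimination or Cramer's rule, determinant = 32) gives (6, -7, 3).

(6, -7, 3)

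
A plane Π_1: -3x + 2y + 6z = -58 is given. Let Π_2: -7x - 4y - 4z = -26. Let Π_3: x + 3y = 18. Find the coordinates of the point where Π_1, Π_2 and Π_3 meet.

Solving the 3×3 linear system -3x + 2y + 6z = -58, -7x - 4y - 4z = -26, x + 3y = 18 (e.g. by elimination or Cramer's rule, determinant = -146) gives (6, 4, -8).

(6, 4, -8)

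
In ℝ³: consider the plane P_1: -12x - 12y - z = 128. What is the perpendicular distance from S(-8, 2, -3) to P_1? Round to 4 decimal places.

3.1176

n·S − d = (-12)·(-8) + (-12)·(2) + (-1)·(-3) − 128 = -53; |n| = √289.
Distance = |-53| / √289 = 53/√289 ≈ 3.1176.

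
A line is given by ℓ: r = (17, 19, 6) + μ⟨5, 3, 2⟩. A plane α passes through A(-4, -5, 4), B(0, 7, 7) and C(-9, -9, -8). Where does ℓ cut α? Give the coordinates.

(-3, 7, -2)

AB = (4, 12, 3), AC = (-5, -4, -12); a normal to α is AB × AC = (-132, 33, 44).
Using A: α has equation -132x + 33y + 44z = 539.
Substitute r = (17, 19, 6) + t(5, 3, 2) into the plane: -1353 + (-473)t = 539, so t = -4.
Intersection: (17, 19, 6) + (-4)·(5, 3, 2) = (-3, 7, -2).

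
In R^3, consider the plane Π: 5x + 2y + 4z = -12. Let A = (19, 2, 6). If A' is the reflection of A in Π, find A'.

λ = (n·A − d)/|n|² = (123 − (-12))/45 = 3.
Reflection = A − 2λn = (19, 2, 6) − 6·(5, 2, 4) = (-11, -10, -18).

(-11, -10, -18)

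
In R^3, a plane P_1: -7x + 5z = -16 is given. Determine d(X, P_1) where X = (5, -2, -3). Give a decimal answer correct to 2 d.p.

n·X − d = (-7)·(5) + (0)·(-2) + (5)·(-3) − (-16) = -34; |n| = √74.
Distance = |-34| / √74 = 34/√74 ≈ 3.95.

3.95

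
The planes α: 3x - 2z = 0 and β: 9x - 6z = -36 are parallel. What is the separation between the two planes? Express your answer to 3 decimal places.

Rescale β by 1/3: 3x - 2z = -12. Then distance = |0 − (-12)| / √13 ≈ 3.328.

3.328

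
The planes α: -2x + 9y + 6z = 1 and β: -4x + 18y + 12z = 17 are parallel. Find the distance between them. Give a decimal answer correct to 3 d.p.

Rescale β by 1/2: -2x + 9y + 6z = 17/2. Then distance = |1 − (17/2)| / √121 ≈ 0.682.

0.682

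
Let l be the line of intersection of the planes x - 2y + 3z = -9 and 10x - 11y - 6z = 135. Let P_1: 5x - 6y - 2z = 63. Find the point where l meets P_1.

(1, -7, -8)

Direction of l: (1, -2, 3) × (10, -11, -6) = (45, 36, 9).
A point on l: solving the two plane equations with x = -4 gives (-4, -11, -9).
Substitute r = (-4, -11, -9) + t(45, 36, 9) into the plane: 64 + (-9)t = 63, so t = 1/9.
Intersection: (-4, -11, -9) + (1/9)·(45, 36, 9) = (1, -7, -8).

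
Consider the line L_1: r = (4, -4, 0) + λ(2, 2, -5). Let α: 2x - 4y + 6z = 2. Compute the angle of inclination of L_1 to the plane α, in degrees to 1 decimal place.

52.3

sin θ = |n·v| / (|n||v|) = |-34| / (√56 · √33) = 0.79091.
θ ≈ 52.3°.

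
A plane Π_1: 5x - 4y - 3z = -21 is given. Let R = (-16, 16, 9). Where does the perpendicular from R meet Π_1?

Foot = R − λn with λ = (n·R − d)/|n|² = (-171 − (-21))/50 = -3.
Foot = (-16, 16, 9) − (-3)·(5, -4, -3) = (-1, 4, 0).

(-1, 4, 0)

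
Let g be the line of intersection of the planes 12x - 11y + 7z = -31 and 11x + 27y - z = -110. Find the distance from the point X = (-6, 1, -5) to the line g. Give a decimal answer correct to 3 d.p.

Direction of g: (12, -11, 7) × (11, 27, -1) = (-178, 89, 445).
A point on g: solving the two plane equations with x = -3 gives (-3, -3, -4).
Taking (-3, -3, -4) on g with direction v = (-178, 89, 445): w = X − (-3, -3, -4) = (-3, 4, -1), and w × v = (1869, 1513, 445).
Distance = |w × v| / |v| = √5980355 / √237630 ≈ 5.017.

5.017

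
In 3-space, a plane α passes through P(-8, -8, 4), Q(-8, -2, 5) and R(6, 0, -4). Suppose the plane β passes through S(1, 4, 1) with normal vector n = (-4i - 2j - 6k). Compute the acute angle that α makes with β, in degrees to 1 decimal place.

PQ = (0, 6, 1), PR = (14, 8, -8); a normal to α is PQ × PR = (-56, 14, -84).
Using P: α has equation -56x + 14y - 84z = 0.
β: n·r = n·S gives -4x - 2y - 6z = -18.
cos θ = |n₁·n₂| / (|n₁||n₂|) = |700| / (√10388 · √56).
θ = arccos(0.91778) ≈ 23.4°.

23.4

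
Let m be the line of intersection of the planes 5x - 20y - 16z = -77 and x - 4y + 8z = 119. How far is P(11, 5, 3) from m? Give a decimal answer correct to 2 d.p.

Direction of m: (5, -20, -16) × (1, -4, 8) = (-224, -56, 0).
A point on m: solving the two plane equations with x = -1 gives (-1, -6, 12).
Taking (-1, -6, 12) on m with direction v = (-224, -56, 0): w = P − (-1, -6, 12) = (12, 11, -9), and w × v = (-504, 2016, 1792).
Distance = |w × v| / |v| = √7529536 / √53312 ≈ 11.88.

11.88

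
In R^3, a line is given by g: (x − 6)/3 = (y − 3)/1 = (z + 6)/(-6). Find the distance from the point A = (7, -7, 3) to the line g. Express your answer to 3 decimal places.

10.055

g has direction (3, 1, -6) through (6, 3, -6).
Taking (6, 3, -6) on g with direction v = (3, 1, -6): w = A − (6, 3, -6) = (1, -10, 9), and w × v = (51, 33, 31).
Distance = |w × v| / |v| = √4651 / √46 ≈ 10.055.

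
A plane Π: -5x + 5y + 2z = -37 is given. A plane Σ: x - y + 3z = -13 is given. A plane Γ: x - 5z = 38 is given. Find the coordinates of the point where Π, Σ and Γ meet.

Solving the 3×3 linear system -5x + 5y + 2z = -37, x - y + 3z = -13, x - 5z = 38 (e.g. by elimination or Cramer's rule, determinant = 17) gives (8, 3, -6).

(8, 3, -6)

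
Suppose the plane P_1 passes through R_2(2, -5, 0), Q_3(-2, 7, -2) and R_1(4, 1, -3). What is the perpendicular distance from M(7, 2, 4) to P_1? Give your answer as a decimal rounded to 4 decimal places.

R_2Q_3 = (-4, 12, -2), R_2R_1 = (2, 6, -3); a normal to P_1 is R_2Q_3 × R_2R_1 = (-24, -16, -48).
Using R_2: P_1 has equation -24x - 16y - 48z = 32.
n·M − d = (-24)·(7) + (-16)·(2) + (-48)·(4) − 32 = -424; |n| = √3136.
Distance = |-424| / √3136 = 424/√3136 ≈ 7.5714.

7.5714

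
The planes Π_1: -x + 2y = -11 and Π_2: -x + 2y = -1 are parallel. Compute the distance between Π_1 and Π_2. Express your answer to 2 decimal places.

4.47

Same normal n = (-1, 2, 0) with |n| = √5; distance = |-11 − (-1)| / |n| = 10/√5 ≈ 4.47.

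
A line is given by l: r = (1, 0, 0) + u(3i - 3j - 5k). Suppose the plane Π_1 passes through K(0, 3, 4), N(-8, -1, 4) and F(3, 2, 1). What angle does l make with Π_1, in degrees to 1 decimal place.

KN = (-8, -4, 0), KF = (3, -1, -3); a normal to Π_1 is KN × KF = (12, -24, 20).
Using K: Π_1 has equation 12x - 24y + 20z = 8.
sin θ = |n·v| / (|n||v|) = |8| / (√1120 · √43) = 0.03645.
θ ≈ 2.1°.

2.1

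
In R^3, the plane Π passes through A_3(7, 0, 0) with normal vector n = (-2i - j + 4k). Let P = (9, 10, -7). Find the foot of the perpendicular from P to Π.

(5, 8, 1)

Π: n·r = n·A_3 gives -2x - y + 4z = -14.
Foot = P − λn with λ = (n·P − d)/|n|² = (-56 − (-14))/21 = -2.
Foot = (9, 10, -7) − (-2)·(-2, -1, 4) = (5, 8, 1).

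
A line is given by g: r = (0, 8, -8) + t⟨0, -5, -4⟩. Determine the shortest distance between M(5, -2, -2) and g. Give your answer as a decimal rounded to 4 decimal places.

Taking (0, 8, -8) on g with direction v = (0, -5, -4): w = M − (0, 8, -8) = (5, -10, 6), and w × v = (70, 20, -25).
Distance = |w × v| / |v| = √5925 / √41 ≈ 12.0213.

12.0213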